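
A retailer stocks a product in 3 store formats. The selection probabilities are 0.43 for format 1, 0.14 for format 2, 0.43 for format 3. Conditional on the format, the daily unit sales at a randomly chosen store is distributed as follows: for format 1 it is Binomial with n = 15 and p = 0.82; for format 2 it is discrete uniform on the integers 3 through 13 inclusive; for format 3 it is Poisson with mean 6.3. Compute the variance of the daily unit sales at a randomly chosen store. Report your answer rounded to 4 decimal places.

Per component, 1: μ=12.3, E[X²]=153.504; 2: μ=8, E[X²]=74; 3: μ=6.3, E[X²]=45.99.
E[X] = 0.43·12.3 + 0.14·8 + 0.43·6.3 = 9.118.
E[X²] = 0.43·153.504 + 0.14·74 + 0.43·45.99 = 96.1424.
Var(X) = E[X²] − (E[X])² = 96.1424 − 83.1379 = 13.0045.

13.0045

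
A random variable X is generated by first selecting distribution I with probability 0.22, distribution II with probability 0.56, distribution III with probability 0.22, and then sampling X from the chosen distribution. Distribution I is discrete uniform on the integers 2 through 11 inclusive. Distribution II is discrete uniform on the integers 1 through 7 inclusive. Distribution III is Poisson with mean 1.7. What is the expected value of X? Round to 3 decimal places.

Component means — I: 6.5; II: 4; III: 1.7.
E[X] = 0.22·6.5 + 0.56·4 + 0.22·1.7 = 4.044.

4.044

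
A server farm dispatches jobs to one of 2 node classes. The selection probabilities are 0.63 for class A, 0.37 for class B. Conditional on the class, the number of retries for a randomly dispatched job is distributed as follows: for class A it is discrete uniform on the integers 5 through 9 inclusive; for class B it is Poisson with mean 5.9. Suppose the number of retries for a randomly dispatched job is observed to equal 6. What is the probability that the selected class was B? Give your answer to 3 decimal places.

Likelihoods P(X=6 | ·): A: 0.2; B: 0.160488.
Posterior ∝ prior × likelihood. Numerator for B: 0.37·0.160488 = 0.0593805.
Normalizing constant: 0.63·0.2 + 0.37·0.160488 = 0.185381.
P(B | observation) = 0.0593805 / 0.185381 = 0.320317.

0.320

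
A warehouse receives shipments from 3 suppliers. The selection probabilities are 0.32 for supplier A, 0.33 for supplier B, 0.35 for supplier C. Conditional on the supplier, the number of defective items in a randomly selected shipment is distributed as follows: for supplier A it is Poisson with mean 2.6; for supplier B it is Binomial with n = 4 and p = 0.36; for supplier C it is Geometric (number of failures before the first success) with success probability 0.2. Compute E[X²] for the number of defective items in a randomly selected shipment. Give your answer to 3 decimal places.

For each component E[X²] = Var + (mean)², giving A: 9.36; B: 2.9952; C: 36.
Overall E[X²] = 0.32·9.36 + 0.33·2.9952 + 0.35·36 = 16.5836.

16.584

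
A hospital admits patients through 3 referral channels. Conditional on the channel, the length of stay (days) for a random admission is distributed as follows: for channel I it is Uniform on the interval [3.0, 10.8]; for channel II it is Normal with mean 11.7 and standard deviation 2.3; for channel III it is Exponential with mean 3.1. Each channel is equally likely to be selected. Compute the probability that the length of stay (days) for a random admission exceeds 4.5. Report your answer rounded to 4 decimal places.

0.6803

Conditional on each channel, P(X > 4.5): I: 0.807692; II: 0.999127; III: 0.234192.
By total probability, P(X > 4.5) = 0.333333·0.807692 + 0.333333·0.999127 + 0.333333·0.234192 = 0.680337.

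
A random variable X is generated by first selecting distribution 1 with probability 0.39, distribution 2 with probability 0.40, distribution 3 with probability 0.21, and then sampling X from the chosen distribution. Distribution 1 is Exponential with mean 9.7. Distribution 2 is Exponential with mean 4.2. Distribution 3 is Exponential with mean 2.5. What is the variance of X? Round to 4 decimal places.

Per component, 1: μ=9.7, E[X²]=188.18; 2: μ=4.2, E[X²]=35.28; 3: μ=2.5, E[X²]=12.5.
E[X] = 0.39·9.7 + 0.4·4.2 + 0.21·2.5 = 5.988.
E[X²] = 0.39·188.18 + 0.4·35.28 + 0.21·12.5 = 90.1272.
Var(X) = E[X²] − (E[X])² = 90.1272 − 35.8561 = 54.2711.

54.2711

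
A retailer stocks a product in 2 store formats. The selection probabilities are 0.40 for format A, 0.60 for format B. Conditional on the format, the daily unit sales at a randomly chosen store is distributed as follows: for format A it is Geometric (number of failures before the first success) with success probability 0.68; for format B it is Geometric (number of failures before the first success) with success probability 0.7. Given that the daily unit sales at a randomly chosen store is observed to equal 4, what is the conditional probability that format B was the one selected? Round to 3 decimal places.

Likelihoods P(X=4 | ·): A: 0.00713032; B: 0.00567.
Posterior ∝ prior × likelihood. Numerator for B: 0.6·0.00567 = 0.003402.
Normalizing constant: 0.4·0.00713032 + 0.6·0.00567 = 0.00625413.
P(B | observation) = 0.003402 / 0.00625413 = 0.543961.

0.544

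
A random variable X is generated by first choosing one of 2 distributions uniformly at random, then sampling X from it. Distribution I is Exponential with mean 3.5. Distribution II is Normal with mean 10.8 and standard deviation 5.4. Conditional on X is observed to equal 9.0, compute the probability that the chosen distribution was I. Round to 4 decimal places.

0.2381

Likelihoods f(9.0 | ·): I: 0.0218361; II: 0.0698858.
Posterior ∝ prior × likelihood. Numerator for I: 0.5·0.0218361 = 0.010918.
Normalizing constant: 0.5·0.0218361 + 0.5·0.0698858 = 0.0458609.
P(I | observation) = 0.010918 / 0.0458609 = 0.238068.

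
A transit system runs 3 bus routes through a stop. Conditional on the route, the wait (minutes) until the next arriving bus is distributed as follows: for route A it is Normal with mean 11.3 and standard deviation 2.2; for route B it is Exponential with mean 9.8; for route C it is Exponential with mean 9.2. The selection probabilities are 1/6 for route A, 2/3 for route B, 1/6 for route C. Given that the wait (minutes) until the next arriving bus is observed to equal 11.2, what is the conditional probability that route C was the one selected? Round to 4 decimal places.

Likelihoods f(11.2 | ·): A: 0.18115; B: 0.0325415; C: 0.0321741.
Posterior ∝ prior × likelihood. Numerator for C: 0.166667·0.0321741 = 0.00536234.
Normalizing constant: 0.166667·0.18115 + 0.666667·0.0325415 + 0.166667·0.0321741 = 0.0572484.
P(C | observation) = 0.00536234 / 0.0572484 = 0.0936681.

0.0937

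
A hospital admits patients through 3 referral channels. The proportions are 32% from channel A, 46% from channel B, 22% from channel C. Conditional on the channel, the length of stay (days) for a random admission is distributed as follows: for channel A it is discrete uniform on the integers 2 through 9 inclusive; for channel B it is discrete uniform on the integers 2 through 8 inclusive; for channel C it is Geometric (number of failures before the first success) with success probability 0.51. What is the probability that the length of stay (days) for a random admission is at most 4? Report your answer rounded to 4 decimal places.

Conditional on each channel, P(X ≤ 4): A: 0.375; B: 0.428571; C: 0.971752.
By total probability, P(X ≤ 4) = 0.32·0.375 + 0.46·0.428571 + 0.22·0.971752 = 0.530928.

0.5309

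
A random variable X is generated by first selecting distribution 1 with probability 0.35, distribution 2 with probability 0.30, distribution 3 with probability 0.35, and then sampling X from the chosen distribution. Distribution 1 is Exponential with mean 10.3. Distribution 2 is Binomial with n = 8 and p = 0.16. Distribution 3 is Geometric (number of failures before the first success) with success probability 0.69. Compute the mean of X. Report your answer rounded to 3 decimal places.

4.146

Component means — 1: 10.3; 2: 1.28; 3: 0.449275.
E[X] = 0.35·10.3 + 0.3·1.28 + 0.35·0.449275 = 4.14625.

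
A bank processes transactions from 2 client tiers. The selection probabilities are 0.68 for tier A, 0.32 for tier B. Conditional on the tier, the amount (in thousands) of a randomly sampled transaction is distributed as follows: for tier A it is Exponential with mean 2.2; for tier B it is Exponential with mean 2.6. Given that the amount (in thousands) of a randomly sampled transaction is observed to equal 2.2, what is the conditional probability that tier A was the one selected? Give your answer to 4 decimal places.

Likelihoods f(2.2 | ·): A: 0.167218; B: 0.165024.
Posterior ∝ prior × likelihood. Numerator for A: 0.68·0.167218 = 0.113708.
Normalizing constant: 0.68·0.167218 + 0.32·0.165024 = 0.166516.
P(A | observation) = 0.113708 / 0.166516 = 0.682867.

0.6829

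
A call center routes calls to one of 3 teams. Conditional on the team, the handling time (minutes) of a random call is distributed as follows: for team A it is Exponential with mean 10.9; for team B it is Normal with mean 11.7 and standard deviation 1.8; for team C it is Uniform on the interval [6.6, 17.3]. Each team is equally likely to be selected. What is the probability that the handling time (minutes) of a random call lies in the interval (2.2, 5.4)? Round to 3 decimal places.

Conditional on each team, P(2.2 < X < 5.4): A: 0.207911; B: 0.000232564; C: 0.
By total probability, P(2.2 < X < 5.4) = 0.333333·0.207911 + 0.333333·0.000232564 + 0.333333·0 = 0.069381.

0.069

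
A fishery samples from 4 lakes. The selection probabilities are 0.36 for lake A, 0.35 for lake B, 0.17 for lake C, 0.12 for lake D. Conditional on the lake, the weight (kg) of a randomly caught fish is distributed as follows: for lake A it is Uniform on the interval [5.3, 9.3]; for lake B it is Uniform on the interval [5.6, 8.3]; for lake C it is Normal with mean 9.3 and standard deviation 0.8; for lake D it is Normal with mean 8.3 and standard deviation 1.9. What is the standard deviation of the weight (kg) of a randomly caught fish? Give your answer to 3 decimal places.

1.401

Per component, A: μ=7.3, E[X²]=54.6233; B: μ=6.95, E[X²]=48.91; C: μ=9.3, E[X²]=87.13; D: μ=8.3, E[X²]=72.5.
E[X] = 0.36·7.3 + 0.35·6.95 + 0.17·9.3 + 0.12·8.3 = 7.6375.
E[X²] = 0.36·54.6233 + 0.35·48.91 + 0.17·87.13 + 0.12·72.5 = 60.295.
Var(X) = E[X²] − (E[X])² = 60.295 − 58.3314 = 1.96359.
SD(X) = √1.96359 = 1.40128.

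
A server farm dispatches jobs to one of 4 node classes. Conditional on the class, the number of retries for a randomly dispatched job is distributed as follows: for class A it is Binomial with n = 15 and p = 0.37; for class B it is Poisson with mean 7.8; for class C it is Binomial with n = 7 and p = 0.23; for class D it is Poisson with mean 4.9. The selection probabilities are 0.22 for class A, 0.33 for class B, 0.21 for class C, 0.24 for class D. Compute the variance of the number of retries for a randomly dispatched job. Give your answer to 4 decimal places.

9.7535

Per component, A: μ=5.55, E[X²]=34.299; B: μ=7.8, E[X²]=68.64; C: μ=1.61, E[X²]=3.8318; D: μ=4.9, E[X²]=28.91.
E[X] = 0.22·5.55 + 0.33·7.8 + 0.21·1.61 + 0.24·4.9 = 5.3091.
E[X²] = 0.22·34.299 + 0.33·68.64 + 0.21·3.8318 + 0.24·28.91 = 37.9401.
Var(X) = E[X²] − (E[X])² = 37.9401 − 28.1865 = 9.75352.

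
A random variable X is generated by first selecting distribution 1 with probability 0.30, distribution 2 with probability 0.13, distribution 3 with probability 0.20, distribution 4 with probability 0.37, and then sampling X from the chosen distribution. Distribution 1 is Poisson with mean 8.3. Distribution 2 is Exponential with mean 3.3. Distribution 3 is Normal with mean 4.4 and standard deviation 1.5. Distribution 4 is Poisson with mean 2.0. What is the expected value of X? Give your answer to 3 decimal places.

Component means — 1: 8.3; 2: 3.3; 3: 4.4; 4: 2.
E[X] = 0.3·8.3 + 0.13·3.3 + 0.2·4.4 + 0.37·2 = 4.539.

4.539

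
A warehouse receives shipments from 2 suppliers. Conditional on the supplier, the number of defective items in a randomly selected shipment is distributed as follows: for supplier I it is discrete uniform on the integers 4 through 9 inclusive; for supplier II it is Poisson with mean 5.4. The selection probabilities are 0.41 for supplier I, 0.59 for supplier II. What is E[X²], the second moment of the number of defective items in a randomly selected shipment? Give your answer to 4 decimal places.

For each component E[X²] = Var + (mean)², giving I: 45.1667; II: 34.56.
Overall E[X²] = 0.41·45.1667 + 0.59·34.56 = 38.9087.

38.9087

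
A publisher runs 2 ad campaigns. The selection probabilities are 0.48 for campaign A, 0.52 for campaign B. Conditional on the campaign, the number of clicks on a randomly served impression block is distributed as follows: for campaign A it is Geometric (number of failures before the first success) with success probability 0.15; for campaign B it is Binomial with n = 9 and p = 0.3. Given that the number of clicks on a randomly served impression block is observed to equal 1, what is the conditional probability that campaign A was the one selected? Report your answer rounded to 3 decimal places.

0.431

Likelihoods P(X=1 | ·): A: 0.1275; B: 0.15565.
Posterior ∝ prior × likelihood. Numerator for A: 0.48·0.1275 = 0.0612.
Normalizing constant: 0.48·0.1275 + 0.52·0.15565 = 0.142138.
P(A | observation) = 0.0612 / 0.142138 = 0.430568.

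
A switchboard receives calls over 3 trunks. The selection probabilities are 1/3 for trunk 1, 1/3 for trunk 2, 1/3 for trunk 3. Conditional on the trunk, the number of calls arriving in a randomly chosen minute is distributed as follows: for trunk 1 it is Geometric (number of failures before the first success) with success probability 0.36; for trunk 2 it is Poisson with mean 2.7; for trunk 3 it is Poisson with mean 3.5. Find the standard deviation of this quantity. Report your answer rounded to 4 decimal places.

Per component, 1: μ=1.77778, E[X²]=8.09877; 2: μ=2.7, E[X²]=9.99; 3: μ=3.5, E[X²]=15.75.
E[X] = 0.333333·1.77778 + 0.333333·2.7 + 0.333333·3.5 = 2.65926.
E[X²] = 0.333333·8.09877 + 0.333333·9.99 + 0.333333·15.75 = 11.2796.
Var(X) = E[X²] − (E[X])² = 11.2796 − 7.07166 = 4.20793.
SD(X) = √4.20793 = 2.05132.

2.0513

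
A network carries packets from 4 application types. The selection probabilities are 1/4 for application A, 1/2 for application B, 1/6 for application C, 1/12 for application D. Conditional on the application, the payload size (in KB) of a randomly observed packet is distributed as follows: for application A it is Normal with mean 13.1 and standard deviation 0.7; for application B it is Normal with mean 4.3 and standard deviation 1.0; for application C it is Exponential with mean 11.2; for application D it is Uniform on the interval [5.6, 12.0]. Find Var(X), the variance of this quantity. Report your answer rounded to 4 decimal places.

36.9205

Per component, A: μ=13.1, E[X²]=172.1; B: μ=4.3, E[X²]=19.49; C: μ=11.2, E[X²]=250.88; D: μ=8.8, E[X²]=80.8533.
E[X] = 0.25·13.1 + 0.5·4.3 + 0.166667·11.2 + 0.0833333·8.8 = 8.025.
E[X²] = 0.25·172.1 + 0.5·19.49 + 0.166667·250.88 + 0.0833333·80.8533 = 101.321.
Var(X) = E[X²] − (E[X])² = 101.321 − 64.4006 = 36.9205.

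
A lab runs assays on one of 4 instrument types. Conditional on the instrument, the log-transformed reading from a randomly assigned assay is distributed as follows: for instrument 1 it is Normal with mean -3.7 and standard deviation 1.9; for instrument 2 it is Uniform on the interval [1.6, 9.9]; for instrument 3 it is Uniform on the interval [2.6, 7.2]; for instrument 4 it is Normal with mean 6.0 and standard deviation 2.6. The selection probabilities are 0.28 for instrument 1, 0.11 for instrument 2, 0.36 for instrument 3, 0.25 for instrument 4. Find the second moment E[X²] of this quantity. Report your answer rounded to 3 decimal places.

For each component E[X²] = Var + (mean)², giving 1: 17.3; 2: 38.8033; 3: 25.7733; 4: 42.76.
Overall E[X²] = 0.28·17.3 + 0.11·38.8033 + 0.36·25.7733 + 0.25·42.76 = 29.0808.

29.081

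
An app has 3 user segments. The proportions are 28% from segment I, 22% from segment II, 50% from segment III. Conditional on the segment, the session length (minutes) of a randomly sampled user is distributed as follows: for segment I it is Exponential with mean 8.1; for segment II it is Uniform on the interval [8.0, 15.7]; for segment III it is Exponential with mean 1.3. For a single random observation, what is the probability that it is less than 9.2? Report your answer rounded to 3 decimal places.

Conditional on each segment, P(X < 9.2): I: 0.678836; II: 0.155844; III: 0.999156.
By total probability, P(X < 9.2) = 0.28·0.678836 + 0.22·0.155844 + 0.5·0.999156 = 0.723938.

0.724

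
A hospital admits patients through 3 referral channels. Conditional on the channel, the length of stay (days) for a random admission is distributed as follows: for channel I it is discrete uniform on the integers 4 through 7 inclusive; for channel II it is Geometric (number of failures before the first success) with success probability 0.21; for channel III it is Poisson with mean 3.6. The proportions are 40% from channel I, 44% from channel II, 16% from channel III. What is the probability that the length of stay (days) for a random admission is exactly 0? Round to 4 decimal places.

0.0968

Conditional on each channel, P(X = 0): I: 0; II: 0.21; III: 0.0273237.
By total probability, P(X = 0) = 0.4·0 + 0.44·0.21 + 0.16·0.0273237 = 0.0967718.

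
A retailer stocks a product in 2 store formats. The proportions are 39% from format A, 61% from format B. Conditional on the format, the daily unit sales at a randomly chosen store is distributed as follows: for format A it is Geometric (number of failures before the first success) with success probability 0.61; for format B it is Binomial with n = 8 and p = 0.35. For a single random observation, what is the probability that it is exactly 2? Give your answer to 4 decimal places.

0.1940

Conditional on each format, P(X = 2): A: 0.092781; B: 0.258687.
By total probability, P(X = 2) = 0.39·0.092781 + 0.61·0.258687 = 0.193984.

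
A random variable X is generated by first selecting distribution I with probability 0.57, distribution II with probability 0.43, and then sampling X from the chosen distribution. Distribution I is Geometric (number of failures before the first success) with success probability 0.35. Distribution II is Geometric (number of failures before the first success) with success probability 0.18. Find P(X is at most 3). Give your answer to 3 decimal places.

Conditional on each component, P(X ≤ 3): I: 0.821494; II: 0.547878.
By total probability, P(X ≤ 3) = 0.57·0.821494 + 0.43·0.547878 = 0.703839.

0.704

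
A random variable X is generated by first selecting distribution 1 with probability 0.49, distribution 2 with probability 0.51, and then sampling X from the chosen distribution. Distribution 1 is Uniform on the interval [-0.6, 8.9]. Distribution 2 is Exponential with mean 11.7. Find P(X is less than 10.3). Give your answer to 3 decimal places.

Conditional on each component, P(X < 10.3): 1: 1; 2: 0.585359.
By total probability, P(X < 10.3) = 0.49·1 + 0.51·0.585359 = 0.788533.

0.789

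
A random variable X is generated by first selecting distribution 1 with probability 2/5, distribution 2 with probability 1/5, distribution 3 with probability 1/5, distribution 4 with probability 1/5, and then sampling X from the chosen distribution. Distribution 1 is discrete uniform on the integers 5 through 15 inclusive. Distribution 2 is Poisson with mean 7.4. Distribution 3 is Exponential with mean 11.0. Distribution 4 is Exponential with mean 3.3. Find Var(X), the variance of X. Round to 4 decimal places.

39.6324

Per component, 1: μ=10, E[X²]=110; 2: μ=7.4, E[X²]=62.16; 3: μ=11, E[X²]=242; 4: μ=3.3, E[X²]=21.78.
E[X] = 0.4·10 + 0.2·7.4 + 0.2·11 + 0.2·3.3 = 8.34.
E[X²] = 0.4·110 + 0.2·62.16 + 0.2·242 + 0.2·21.78 = 109.188.
Var(X) = E[X²] − (E[X])² = 109.188 − 69.5556 = 39.6324.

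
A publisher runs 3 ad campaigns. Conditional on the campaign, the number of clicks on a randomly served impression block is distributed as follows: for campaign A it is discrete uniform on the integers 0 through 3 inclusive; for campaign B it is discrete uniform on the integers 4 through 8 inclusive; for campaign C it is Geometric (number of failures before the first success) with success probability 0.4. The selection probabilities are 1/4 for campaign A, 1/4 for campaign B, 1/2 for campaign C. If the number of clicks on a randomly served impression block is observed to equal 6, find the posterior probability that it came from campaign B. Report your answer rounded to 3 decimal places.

0.843

Likelihoods P(X=6 | ·): A: 0; B: 0.2; C: 0.0186624.
Posterior ∝ prior × likelihood. Numerator for B: 0.25·0.2 = 0.05.
Normalizing constant: 0.25·0 + 0.25·0.2 + 0.5·0.0186624 = 0.0593312.
P(B | observation) = 0.05 / 0.0593312 = 0.842727.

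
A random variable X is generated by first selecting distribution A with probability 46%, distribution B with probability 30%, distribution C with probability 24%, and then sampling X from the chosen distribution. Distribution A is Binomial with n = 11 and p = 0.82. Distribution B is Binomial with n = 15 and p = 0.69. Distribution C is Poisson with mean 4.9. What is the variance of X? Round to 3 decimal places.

7.142

Per component, A: μ=9.02, E[X²]=82.984; B: μ=10.35, E[X²]=110.331; C: μ=4.9, E[X²]=28.91.
E[X] = 0.46·9.02 + 0.3·10.35 + 0.24·4.9 = 8.4302.
E[X²] = 0.46·82.984 + 0.3·110.331 + 0.24·28.91 = 78.2103.
Var(X) = E[X²] − (E[X])² = 78.2103 − 71.0683 = 7.14207.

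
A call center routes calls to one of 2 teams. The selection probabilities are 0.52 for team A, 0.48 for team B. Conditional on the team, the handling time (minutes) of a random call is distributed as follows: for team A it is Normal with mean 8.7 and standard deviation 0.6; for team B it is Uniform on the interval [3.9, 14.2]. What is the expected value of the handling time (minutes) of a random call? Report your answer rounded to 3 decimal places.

Component means — A: 8.7; B: 9.05.
E[X] = 0.52·8.7 + 0.48·9.05 = 8.868.

8.868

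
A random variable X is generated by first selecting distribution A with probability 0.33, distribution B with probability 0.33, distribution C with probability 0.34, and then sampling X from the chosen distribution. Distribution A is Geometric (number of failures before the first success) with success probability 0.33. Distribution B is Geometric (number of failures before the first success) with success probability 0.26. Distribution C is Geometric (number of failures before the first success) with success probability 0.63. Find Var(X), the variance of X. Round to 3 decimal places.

6.838

Per component, A: μ=2.0303, E[X²]=10.2746; B: μ=2.84615, E[X²]=19.0473; C: μ=0.587302, E[X²]=1.27715.
E[X] = 0.33·2.0303 + 0.33·2.84615 + 0.34·0.587302 = 1.80891.
E[X²] = 0.33·10.2746 + 0.33·19.0473 + 0.34·1.27715 = 10.1105.
Var(X) = E[X²] − (E[X])² = 10.1105 − 3.27217 = 6.83829.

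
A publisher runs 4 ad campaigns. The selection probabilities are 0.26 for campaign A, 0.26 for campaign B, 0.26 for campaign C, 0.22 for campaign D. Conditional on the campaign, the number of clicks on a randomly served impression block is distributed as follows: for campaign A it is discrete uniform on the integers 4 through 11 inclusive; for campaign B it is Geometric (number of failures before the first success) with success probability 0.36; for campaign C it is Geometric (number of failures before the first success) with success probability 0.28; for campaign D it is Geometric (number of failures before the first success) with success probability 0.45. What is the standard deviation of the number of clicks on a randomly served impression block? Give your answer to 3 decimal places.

3.451

Per component, A: μ=7.5, E[X²]=61.5; B: μ=1.77778, E[X²]=8.09877; C: μ=2.57143, E[X²]=15.7959; D: μ=1.22222, E[X²]=4.20988.
E[X] = 0.26·7.5 + 0.26·1.77778 + 0.26·2.57143 + 0.22·1.22222 = 3.34968.
E[X²] = 0.26·61.5 + 0.26·8.09877 + 0.26·15.7959 + 0.22·4.20988 = 23.1288.
Var(X) = E[X²] − (E[X])² = 23.1288 − 11.2204 = 11.9084.
SD(X) = √11.9084 = 3.45086.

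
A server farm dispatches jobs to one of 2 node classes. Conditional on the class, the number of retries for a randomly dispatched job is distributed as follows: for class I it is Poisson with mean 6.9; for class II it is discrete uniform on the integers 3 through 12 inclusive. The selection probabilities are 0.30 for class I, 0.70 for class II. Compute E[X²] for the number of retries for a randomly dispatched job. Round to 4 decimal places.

For each component E[X²] = Var + (mean)², giving I: 54.51; II: 64.5.
Overall E[X²] = 0.3·54.51 + 0.7·64.5 = 61.503.

61.5030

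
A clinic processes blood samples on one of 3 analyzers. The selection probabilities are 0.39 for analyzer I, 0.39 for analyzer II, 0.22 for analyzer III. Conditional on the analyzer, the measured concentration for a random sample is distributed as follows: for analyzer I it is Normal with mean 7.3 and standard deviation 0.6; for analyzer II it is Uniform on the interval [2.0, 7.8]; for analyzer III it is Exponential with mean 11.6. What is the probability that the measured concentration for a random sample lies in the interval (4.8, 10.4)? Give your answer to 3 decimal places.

0.647

Conditional on each analyzer, P(4.8 < X < 10.4): I: 0.999984; II: 0.517241; III: 0.253164.
By total probability, P(4.8 < X < 10.4) = 0.39·0.999984 + 0.39·0.517241 + 0.22·0.253164 = 0.647414.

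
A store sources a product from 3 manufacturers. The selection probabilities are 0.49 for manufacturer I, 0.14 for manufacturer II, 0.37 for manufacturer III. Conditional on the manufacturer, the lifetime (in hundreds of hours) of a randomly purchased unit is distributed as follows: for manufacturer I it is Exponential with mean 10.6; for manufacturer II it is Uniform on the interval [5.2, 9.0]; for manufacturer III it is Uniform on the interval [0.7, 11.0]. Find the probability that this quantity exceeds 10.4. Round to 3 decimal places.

0.205

Conditional on each manufacturer, P(X > 10.4): I: 0.374886; II: 0; III: 0.0582524.
By total probability, P(X > 10.4) = 0.49·0.374886 + 0.14·0 + 0.37·0.0582524 = 0.205248.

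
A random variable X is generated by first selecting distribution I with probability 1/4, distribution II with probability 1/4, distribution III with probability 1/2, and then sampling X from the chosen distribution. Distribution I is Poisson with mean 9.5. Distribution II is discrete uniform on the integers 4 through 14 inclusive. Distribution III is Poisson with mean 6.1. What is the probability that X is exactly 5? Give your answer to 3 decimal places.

0.114

Conditional on each component, P(X = 5): I: 0.0482658; II: 0.0909091; III: 0.15786.
By total probability, P(X = 5) = 0.25·0.0482658 + 0.25·0.0909091 + 0.5·0.15786 = 0.113724.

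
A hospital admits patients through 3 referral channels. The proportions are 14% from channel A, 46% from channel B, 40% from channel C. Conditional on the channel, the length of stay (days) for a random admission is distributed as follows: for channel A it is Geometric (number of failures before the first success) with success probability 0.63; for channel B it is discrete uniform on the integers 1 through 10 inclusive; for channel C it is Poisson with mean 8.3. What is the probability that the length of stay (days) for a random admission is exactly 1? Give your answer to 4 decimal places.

0.0795

Conditional on each channel, P(X = 1): A: 0.2331; B: 0.1; C: 0.00206269.
By total probability, P(X = 1) = 0.14·0.2331 + 0.46·0.1 + 0.4·0.00206269 = 0.0794591.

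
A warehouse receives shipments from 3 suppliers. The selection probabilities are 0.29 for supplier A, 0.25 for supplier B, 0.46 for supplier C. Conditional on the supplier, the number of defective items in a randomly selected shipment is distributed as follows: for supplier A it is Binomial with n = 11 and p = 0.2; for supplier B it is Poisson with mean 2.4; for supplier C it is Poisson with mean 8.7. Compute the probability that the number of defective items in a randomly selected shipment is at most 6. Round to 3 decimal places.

0.645

Conditional on each supplier, P(X ≤ 6): A: 0.998035; B: 0.988406; C: 0.235488.
By total probability, P(X ≤ 6) = 0.29·0.998035 + 0.25·0.988406 + 0.46·0.235488 = 0.644856.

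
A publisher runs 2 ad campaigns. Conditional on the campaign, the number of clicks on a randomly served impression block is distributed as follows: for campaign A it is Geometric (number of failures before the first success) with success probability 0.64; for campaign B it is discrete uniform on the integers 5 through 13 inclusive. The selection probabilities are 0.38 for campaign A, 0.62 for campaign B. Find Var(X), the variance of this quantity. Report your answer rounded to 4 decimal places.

21.2400

Per component, A: μ=0.5625, E[X²]=1.19531; B: μ=9, E[X²]=87.6667.
E[X] = 0.38·0.5625 + 0.62·9 = 5.79375.
E[X²] = 0.38·1.19531 + 0.62·87.6667 = 54.8076.
Var(X) = E[X²] − (E[X])² = 54.8076 − 33.5675 = 21.24.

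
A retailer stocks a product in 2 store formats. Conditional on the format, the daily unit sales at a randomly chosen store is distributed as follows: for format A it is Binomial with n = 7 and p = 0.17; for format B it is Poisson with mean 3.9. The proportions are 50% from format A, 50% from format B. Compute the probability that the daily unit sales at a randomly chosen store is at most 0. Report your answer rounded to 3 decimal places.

0.146

Conditional on each format, P(X ≤ 0): A: 0.271361; B: 0.0202419.
By total probability, P(X ≤ 0) = 0.5·0.271361 + 0.5·0.0202419 = 0.145801.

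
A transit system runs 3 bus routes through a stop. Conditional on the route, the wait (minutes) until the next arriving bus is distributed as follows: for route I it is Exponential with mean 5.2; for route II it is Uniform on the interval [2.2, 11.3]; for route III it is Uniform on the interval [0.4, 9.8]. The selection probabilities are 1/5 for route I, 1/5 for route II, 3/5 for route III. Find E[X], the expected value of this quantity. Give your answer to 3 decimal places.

5.450

Component means — I: 5.2; II: 6.75; III: 5.1.
E[X] = 0.2·5.2 + 0.2·6.75 + 0.6·5.1 = 5.45.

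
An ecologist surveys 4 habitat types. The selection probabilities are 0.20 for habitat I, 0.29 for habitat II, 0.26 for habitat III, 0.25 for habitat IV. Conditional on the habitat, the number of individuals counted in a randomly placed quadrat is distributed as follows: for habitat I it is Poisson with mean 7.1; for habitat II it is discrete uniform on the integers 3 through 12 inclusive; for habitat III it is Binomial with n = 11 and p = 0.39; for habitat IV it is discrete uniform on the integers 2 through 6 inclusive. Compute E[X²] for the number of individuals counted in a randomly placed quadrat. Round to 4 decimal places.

40.1725

For each component E[X²] = Var + (mean)², giving I: 57.51; II: 64.5; III: 21.021; IV: 18.
Overall E[X²] = 0.2·57.51 + 0.29·64.5 + 0.26·21.021 + 0.25·18 = 40.1725.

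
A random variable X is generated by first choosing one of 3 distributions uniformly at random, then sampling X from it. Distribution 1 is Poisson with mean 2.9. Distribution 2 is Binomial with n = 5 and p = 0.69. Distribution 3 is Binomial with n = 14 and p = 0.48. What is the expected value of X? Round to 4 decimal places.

Component means — 1: 2.9; 2: 3.45; 3: 6.72.
E[X] = 0.333333·2.9 + 0.333333·3.45 + 0.333333·6.72 = 4.35667.

4.3567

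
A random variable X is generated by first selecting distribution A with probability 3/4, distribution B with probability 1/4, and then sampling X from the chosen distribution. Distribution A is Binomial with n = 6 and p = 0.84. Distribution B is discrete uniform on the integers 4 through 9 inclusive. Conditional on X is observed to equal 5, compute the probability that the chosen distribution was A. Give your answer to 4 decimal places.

Likelihoods P(X=5 | ·): A: 0.401483; B: 0.166667.
Posterior ∝ prior × likelihood. Numerator for A: 0.75·0.401483 = 0.301113.
Normalizing constant: 0.75·0.401483 + 0.25·0.166667 = 0.342779.
P(A | observation) = 0.301113 / 0.342779 = 0.878445.

0.8784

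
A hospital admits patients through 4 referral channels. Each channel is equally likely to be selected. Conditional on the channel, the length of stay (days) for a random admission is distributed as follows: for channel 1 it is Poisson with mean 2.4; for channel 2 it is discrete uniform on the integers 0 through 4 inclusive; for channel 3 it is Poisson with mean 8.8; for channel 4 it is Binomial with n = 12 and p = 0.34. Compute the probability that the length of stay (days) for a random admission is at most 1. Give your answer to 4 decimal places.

Conditional on each channel, P(X ≤ 1): 1: 0.308441; 2: 0.4; 3: 0.00147718; 4: 0.0490639.
By total probability, P(X ≤ 1) = 0.25·0.308441 + 0.25·0.4 + 0.25·0.00147718 + 0.25·0.0490639 = 0.189746.

0.1897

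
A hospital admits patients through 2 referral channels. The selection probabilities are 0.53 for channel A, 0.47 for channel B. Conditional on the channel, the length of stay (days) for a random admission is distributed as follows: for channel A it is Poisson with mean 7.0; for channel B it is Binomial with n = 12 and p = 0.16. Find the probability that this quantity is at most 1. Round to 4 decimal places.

0.1944

Conditional on each channel, P(X ≤ 1): A: 0.00729506; B: 0.405491.
By total probability, P(X ≤ 1) = 0.53·0.00729506 + 0.47·0.405491 = 0.194447.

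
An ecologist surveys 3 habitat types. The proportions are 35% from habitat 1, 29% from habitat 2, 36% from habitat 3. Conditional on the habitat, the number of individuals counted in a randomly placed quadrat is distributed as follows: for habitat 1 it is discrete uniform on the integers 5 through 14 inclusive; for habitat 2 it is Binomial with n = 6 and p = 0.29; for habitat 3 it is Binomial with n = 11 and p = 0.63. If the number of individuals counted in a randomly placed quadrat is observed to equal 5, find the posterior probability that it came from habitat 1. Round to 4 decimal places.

0.4381

Likelihoods P(X=5 | ·): 1: 0.1; 2: 0.00873775; 3: 0.11764.
Posterior ∝ prior × likelihood. Numerator for 1: 0.35·0.1 = 0.035.
Normalizing constant: 0.35·0.1 + 0.29·0.00873775 + 0.36·0.11764 = 0.0798844.
P(1 | observation) = 0.035 / 0.0798844 = 0.438133.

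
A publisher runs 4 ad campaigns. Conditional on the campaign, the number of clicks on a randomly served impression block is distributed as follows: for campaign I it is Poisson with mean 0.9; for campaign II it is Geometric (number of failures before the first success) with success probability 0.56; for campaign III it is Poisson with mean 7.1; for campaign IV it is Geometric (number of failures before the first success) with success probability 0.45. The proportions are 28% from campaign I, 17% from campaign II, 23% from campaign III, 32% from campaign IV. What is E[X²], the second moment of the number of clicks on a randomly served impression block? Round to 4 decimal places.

15.3967

For each component E[X²] = Var + (mean)², giving I: 1.71; II: 2.02041; III: 57.51; IV: 4.20988.
Overall E[X²] = 0.28·1.71 + 0.17·2.02041 + 0.23·57.51 + 0.32·4.20988 = 15.3967.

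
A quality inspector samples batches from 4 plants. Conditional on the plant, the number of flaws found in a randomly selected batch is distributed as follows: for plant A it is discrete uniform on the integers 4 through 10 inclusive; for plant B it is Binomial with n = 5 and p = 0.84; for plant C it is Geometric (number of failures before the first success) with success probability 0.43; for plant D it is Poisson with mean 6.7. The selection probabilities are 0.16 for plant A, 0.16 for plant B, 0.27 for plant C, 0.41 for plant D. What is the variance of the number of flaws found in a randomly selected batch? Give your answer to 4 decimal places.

Per component, A: μ=7, E[X²]=53; B: μ=4.2, E[X²]=18.312; C: μ=1.32558, E[X²]=4.83991; D: μ=6.7, E[X²]=51.59.
E[X] = 0.16·7 + 0.16·4.2 + 0.27·1.32558 + 0.41·6.7 = 4.89691.
E[X²] = 0.16·53 + 0.16·18.312 + 0.27·4.83991 + 0.41·51.59 = 33.8686.
Var(X) = E[X²] − (E[X])² = 33.8686 − 23.9797 = 9.8889.

9.8889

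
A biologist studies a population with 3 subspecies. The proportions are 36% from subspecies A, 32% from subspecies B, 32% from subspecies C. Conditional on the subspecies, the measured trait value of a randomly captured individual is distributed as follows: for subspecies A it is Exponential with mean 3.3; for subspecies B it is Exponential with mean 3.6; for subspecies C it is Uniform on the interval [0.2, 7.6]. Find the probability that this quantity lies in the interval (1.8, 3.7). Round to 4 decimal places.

Conditional on each subspecies, P(1.8 < X < 3.7): A: 0.253694; B: 0.248729; C: 0.256757.
By total probability, P(1.8 < X < 3.7) = 0.36·0.253694 + 0.32·0.248729 + 0.32·0.256757 = 0.253085.

0.2531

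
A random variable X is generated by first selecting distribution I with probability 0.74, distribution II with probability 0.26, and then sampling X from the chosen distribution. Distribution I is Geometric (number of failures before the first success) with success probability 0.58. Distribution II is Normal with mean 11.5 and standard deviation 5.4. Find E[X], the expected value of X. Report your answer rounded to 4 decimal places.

Component means — I: 0.724138; II: 11.5.
E[X] = 0.74·0.724138 + 0.26·11.5 = 3.52586.

3.5259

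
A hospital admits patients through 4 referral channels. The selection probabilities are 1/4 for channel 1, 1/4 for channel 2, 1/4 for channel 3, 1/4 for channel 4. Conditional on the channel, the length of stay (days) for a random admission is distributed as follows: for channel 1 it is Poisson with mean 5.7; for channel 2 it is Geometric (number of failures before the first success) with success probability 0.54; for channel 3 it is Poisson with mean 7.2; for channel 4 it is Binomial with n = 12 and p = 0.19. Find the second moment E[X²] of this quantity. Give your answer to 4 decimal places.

26.6446

For each component E[X²] = Var + (mean)², giving 1: 38.19; 2: 2.30316; 3: 59.04; 4: 7.0452.
Overall E[X²] = 0.25·38.19 + 0.25·2.30316 + 0.25·59.04 + 0.25·7.0452 = 26.6446.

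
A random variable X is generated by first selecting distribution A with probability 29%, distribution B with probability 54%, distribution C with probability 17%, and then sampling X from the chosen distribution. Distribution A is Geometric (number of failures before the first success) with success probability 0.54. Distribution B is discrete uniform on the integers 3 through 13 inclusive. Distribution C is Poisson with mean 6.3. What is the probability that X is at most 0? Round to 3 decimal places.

0.157

Conditional on each component, P(X ≤ 0): A: 0.54; B: 0; C: 0.0018363.
By total probability, P(X ≤ 0) = 0.29·0.54 + 0.54·0 + 0.17·0.0018363 = 0.156912.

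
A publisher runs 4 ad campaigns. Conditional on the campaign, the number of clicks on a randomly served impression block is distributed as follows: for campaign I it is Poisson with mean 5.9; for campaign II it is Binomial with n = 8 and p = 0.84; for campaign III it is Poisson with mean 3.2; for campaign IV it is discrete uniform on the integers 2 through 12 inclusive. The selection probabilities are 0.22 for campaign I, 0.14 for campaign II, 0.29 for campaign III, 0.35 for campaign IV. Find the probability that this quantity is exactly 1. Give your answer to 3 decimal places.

Conditional on each campaign, P(X = 1): I: 0.0161627; II: 1.80389e-05; III: 0.130439; IV: 0.
By total probability, P(X = 1) = 0.22·0.0161627 + 0.14·1.80389e-05 + 0.29·0.130439 + 0.35·0 = 0.0413857.

0.041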